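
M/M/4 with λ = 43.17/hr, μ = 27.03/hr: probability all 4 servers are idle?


a = λ/μ = 43.17/27.03 = 1.5971; ρ = a/c = 0.3993
Σ_{k=0}^{3} a^k/k! (terms k=0..3) = 1.00000 + 1.59711 + 1.27539 + 0.67898 = 4.55148
Tail: a^4/(4!(1−ρ)) = 6.50645/(24·0.6007) = 0.45129
P₀ = 1/(4.55148 + 0.45129) = 1/5.00278 = 0.199889

Final: 0.199889


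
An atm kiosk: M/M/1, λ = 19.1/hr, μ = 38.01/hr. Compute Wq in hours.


ρ = 19.1/38.01 = 0.5025
Wq = ρ/(μ−λ) = 0.5025/(38.01 − 19.1) = 0.5025/18.91 = 0.02657 hr

Final: 0.02657 hr


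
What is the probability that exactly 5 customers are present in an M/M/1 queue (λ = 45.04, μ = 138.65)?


ρ = 45.04/138.65 = 0.3248
P_n = (1−ρ)·ρ^n = (1 − 0.3248)·0.3248^5 = 0.6752·0.003617 = 0.002442

Final: 0.002442


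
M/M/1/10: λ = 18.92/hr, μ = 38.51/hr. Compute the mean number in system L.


ρ = 18.92/38.51 = 0.4913
L = ρ[1 − (K+1)ρ^K + Kρ^(K+1)] / [(1−ρ)(1−ρ^(K+1))]
Numerator: 0.4913·(1 − 11·0.0008194 + 10·0.0004026) = 0.488851
Denominator: (0.5087)·(0.999597) = 0.508494
L = 0.488851/0.508494 = 0.9614

Final: 0.9614


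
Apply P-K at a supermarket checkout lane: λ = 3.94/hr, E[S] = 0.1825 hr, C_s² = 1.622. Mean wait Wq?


ρ = λ·E[S] = 3.94·0.1825 = 0.7190
E[S²] = E[S]²(1+C_s²) = 0.1825²·(1+1.622) = 0.087329
Wq = λ·E[S²]/(2(1−ρ)) = 3.94·0.087329/(2·0.2810) = 0.61234 hr

Final: 0.61234 hr


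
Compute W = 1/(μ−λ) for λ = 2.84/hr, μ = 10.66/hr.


W = 1/(μ−λ) = 1/(10.66 − 2.84) = 1/7.82 = 0.1279 hr

Final: 0.1279 hr


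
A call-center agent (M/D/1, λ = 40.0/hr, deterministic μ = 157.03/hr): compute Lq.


ρ = 40.0/157.03 = 0.2547
M/D/1: Lq = ρ²/(2(1−ρ)) = 0.06489/(2·0.7453) = 0.04353

Final: 0.04353


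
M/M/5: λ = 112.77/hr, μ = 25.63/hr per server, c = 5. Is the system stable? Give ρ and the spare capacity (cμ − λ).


Total capacity cμ = 5·25.63 = 128.15/hr
ρ = λ/(cμ) = 112.77/128.15 = 0.8800
Stable ⇔ ρ < 1: YES
Spare capacity = cμ − λ = 128.15 − 112.77 = 15.38/hr

Final: ρ = 0.8800; stable; margin = 15.38/hr


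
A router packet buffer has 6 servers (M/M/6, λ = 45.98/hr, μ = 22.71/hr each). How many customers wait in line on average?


a = λ/μ = 2.0247; ρ = a/6 = 0.3374
P₀ = 0.131829
Lq = P₀·a^c·ρ / (c!·(1−ρ)²) = 0.131829·68.88283·0.3374/(720·0.43898)
= 0.009695

Final: 0.009695


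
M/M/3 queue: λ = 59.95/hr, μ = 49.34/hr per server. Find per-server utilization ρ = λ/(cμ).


ρ = λ/(cμ) = 59.95/(3·49.34) = 59.95/148.02 = 0.4050

Final: 0.4050


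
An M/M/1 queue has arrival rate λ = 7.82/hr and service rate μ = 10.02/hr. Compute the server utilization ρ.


ρ = λ/μ = 7.82/10.02 = 0.7804

Final: 0.7804


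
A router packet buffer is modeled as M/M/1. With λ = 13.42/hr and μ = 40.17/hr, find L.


ρ = λ/μ = 13.42/40.17 = 0.3341
L = ρ/(1−ρ) = 0.3341/(1 − 0.3341) = 0.3341/0.6659 = 0.5017

Final: 0.5017


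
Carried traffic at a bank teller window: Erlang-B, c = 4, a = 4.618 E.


B(4,4.618) = 0.366927 (Erlang-B)
Carried load = a(1 − B) = 4.618·(1 − 0.366927) = 4.618·0.633073 = 2.9235 E

Final: 2.9235 Erlangs


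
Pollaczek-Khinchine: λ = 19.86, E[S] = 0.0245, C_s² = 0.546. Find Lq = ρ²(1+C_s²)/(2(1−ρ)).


ρ = λ·E[S] = 19.86·0.0245 = 0.4866
Lq = ρ²(1+C_s²)/(2(1−ρ)) = 0.2368·(1+0.546)/(2·0.5134)
= 0.2368·1.5460/1.0269 = 0.35644

Final: 0.35644


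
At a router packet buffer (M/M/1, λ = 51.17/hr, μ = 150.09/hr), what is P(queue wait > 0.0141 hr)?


ρ = 51.17/150.09 = 0.3409
P(Wq > t) = ρ·e^{−(μ−λ)t} = 0.3409·e^{−1.3948}
= 0.3409·0.247890 = 0.084513

Final: 0.084513


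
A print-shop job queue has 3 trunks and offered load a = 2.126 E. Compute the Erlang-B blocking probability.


B(c,a) = (a^c/c!) / Σ_{k=0}^{c} a^k/k!
a^3/3! = 1.601543
Σ terms (k=0..3): 1.00000 + 2.12600 + 2.25994 + 1.60154 = 6.987481
B = 1.601543/6.987481 = 0.229202

Final: 0.229202


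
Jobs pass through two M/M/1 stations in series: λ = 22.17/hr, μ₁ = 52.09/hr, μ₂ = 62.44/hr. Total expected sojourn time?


Each node sees arrival rate λ = 22.17/hr (tandem ⇒ throughput preserved).
W₁ = 1/(μ₁−λ) = 1/(52.09−22.17) = 0.03342 hr
W₂ = 1/(μ₂−λ) = 1/(62.44−22.17) = 0.02483 hr
W_total = W₁ + W₂ = 0.03342 + 0.02483 = 0.05825 hr

Final: 0.05825 hr


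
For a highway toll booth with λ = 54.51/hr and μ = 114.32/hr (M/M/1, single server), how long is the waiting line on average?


ρ = 54.51/114.32 = 0.4768
Lq = ρ²/(1−ρ) = 0.2274/0.5232 = 0.4346

Final: 0.4346


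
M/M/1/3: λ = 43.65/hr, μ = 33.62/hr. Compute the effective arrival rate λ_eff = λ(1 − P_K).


ρ = 1.2983; P_K = (1−ρ)ρ^3/(1−ρ^4) = 0.354563
λ_eff = λ(1 − P_K) = 43.65·(1 − 0.354563) = 43.65·0.645437 = 28.1733 /hr

Final: 28.1733 /hr


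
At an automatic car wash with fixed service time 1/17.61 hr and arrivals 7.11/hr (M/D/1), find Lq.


ρ = 7.11/17.61 = 0.4037
M/D/1: Lq = ρ²/(2(1−ρ)) = 0.1630/(2·0.5963) = 0.13670

Final: 0.13670


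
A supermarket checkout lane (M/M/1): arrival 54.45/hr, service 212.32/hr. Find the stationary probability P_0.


ρ = 54.45/212.32 = 0.2565
P_n = (1−ρ)·ρ^n = (1 − 0.2565)·0.2565^0 = 0.7435·1.000000 = 0.743547

Final: 0.743547


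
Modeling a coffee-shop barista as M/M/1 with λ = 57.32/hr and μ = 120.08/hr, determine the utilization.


ρ = λ/μ = 57.32/120.08 = 0.4773

Final: 0.4773


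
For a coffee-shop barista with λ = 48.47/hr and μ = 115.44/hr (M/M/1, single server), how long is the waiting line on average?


ρ = 48.47/115.44 = 0.4199
Lq = ρ²/(1−ρ) = 0.1763/0.5801 = 0.3039

Final: 0.3039


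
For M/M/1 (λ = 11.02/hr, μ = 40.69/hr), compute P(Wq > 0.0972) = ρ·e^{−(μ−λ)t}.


ρ = 11.02/40.69 = 0.2708
P(Wq > t) = ρ·e^{−(μ−λ)t} = 0.2708·e^{−2.8839}
= 0.2708·0.055915 = 0.015143

Final: 0.015143


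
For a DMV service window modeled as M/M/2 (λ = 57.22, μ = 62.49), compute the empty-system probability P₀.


a = λ/μ = 57.22/62.49 = 0.9157; ρ = a/c = 0.4578
Σ_{k=0}^{1} a^k/k! (terms k=0..1) = 1.00000 + 0.91567 = 1.91567
Tail: a^2/(2!(1−ρ)) = 0.83845/(2·0.5422) = 0.77324
P₀ = 1/(1.91567 + 0.77324) = 1/2.68890 = 0.371899

Final: 0.371899


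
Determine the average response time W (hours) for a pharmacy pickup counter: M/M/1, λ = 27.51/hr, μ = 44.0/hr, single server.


W = 1/(μ−λ) = 1/(44.0 − 27.51) = 1/16.49 = 0.06064 hr

Final: 0.06064 hr


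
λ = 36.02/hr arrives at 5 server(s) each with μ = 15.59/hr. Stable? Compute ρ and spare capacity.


Total capacity cμ = 5·15.59 = 77.95/hr
ρ = λ/(cμ) = 36.02/77.95 = 0.4621
Stable ⇔ ρ < 1: YES
Spare capacity = cμ − λ = 77.95 − 36.02 = 41.93/hr

Final: ρ = 0.4621; stable; margin = 41.93/hr


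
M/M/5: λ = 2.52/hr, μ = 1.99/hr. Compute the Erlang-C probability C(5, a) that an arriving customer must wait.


a = λ/μ = 1.2663; ρ = a/5 = 0.2533
P₀ = 0.281685 (from M/M/c formula)
C(c,a) = [a^c/(c!(1−ρ))]·P₀ = [3.25640/(120·0.7467)]·0.281685
= 0.03634·0.281685 = 0.010237

Final: 0.010237


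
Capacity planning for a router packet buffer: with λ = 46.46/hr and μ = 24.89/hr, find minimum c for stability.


Stability requires cμ > λ ⇔ c > λ/μ.
λ/μ = 46.46/24.89 = 1.8666
Minimum integer c = ⌊1.8666⌋ + 1 = 2
Check: 2·24.89 = 49.78 > 46.46, while 1·24.89 = 24.89 ≤ 46.46

Final: 2 servers


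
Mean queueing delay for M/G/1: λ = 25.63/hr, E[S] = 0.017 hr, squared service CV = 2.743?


ρ = λ·E[S] = 25.63·0.017 = 0.4357
E[S²] = E[S]²(1+C_s²) = 0.017²·(1+2.743) = 0.001082
Wq = λ·E[S²]/(2(1−ρ)) = 25.63·0.001082/(2·0.5643) = 0.02457 hr

Final: 0.02457 hr


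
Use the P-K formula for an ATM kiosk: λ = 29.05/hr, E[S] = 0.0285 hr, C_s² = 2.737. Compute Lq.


ρ = λ·E[S] = 29.05·0.0285 = 0.8279
Lq = ρ²(1+C_s²)/(2(1−ρ)) = 0.6855·(1+2.737)/(2·0.1721)
= 0.6855·3.7370/0.3441 = 7.44316

Final: 7.44316


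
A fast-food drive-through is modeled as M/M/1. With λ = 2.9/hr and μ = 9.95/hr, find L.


ρ = λ/μ = 2.9/9.95 = 0.2915
L = ρ/(1−ρ) = 0.2915/(1 − 0.2915) = 0.2915/0.7085 = 0.4113

Final: 0.4113


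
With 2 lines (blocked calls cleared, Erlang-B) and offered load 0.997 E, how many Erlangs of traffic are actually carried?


B(2,0.997) = 0.199280 (Erlang-B)
Carried load = a(1 − B) = 0.997·(1 − 0.199280) = 0.997·0.800720 = 0.7983 E

Final: 0.7983 Erlangs


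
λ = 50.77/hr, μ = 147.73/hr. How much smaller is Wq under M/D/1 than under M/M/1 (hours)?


ρ = 50.77/147.73 = 0.3437
Wq(M/M/1) = ρ/(μ−λ) = 0.3437/96.96 = 0.003544 hr
Wq(M/D/1) = ρ/(2(μ−λ)) = 0.001772 hr
Savings = 0.003544 − 0.001772 = 0.001772 hr

Final: 0.001772 hr


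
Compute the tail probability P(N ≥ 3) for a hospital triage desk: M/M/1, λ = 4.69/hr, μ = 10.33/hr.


ρ = 4.69/10.33 = 0.4540
P(N ≥ n) = ρ^n = 0.4540^3 = 0.093587

Final: 0.093587


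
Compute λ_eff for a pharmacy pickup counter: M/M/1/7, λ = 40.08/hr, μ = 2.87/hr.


ρ = 13.9652; P_K = (1−ρ)ρ^7/(1−ρ^8) = 0.928393
λ_eff = λ(1 − P_K) = 40.08·(1 − 0.928393) = 40.08·0.071607 = 2.8700 /hr

Final: 2.8700 /hr


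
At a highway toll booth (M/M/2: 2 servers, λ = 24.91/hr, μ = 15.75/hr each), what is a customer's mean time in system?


a = 1.5816; ρ = 0.7908; P₀ = 0.116823
Lq = P₀·a^c·ρ/(c!(1−ρ)²) = 2.63997
Wq = Lq/λ = 2.63997/24.91 = 0.10598 hr
W = Wq + 1/μ = 0.10598 + 0.06349 = 0.16947 hr

Final: 0.16947 hr


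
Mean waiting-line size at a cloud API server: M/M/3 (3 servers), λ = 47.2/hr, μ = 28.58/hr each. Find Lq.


a = λ/μ = 1.6515; ρ = a/3 = 0.5505
P₀ = 0.175889
Lq = P₀·a^c·ρ / (c!·(1−ρ)²) = 0.175889·4.50442·0.5505/(6·0.20205)
= 0.35977

Final: 0.35977


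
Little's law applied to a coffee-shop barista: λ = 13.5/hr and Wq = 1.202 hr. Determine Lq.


Lq = λWq = 13.5·1.202 = 16.2270

Final: 16.2270


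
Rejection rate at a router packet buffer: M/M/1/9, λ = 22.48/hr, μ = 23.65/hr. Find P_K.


ρ = λ/μ = 22.48/23.65 = 0.9505
P_K = (1−ρ)ρ^K/(1−ρ^(K+1)) = (0.04947·0.633412)/(1 − 0.602076)
= 0.031336/0.397924 = 0.078748

Final: 0.078748


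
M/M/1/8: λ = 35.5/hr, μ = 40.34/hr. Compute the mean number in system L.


ρ = 35.5/40.34 = 0.8800
L = ρ[1 − (K+1)ρ^K + Kρ^(K+1)] / [(1−ρ)(1−ρ^(K+1))]
Numerator: 0.8800·(1 − 9·0.359699 + 8·0.316543) = 0.259647
Denominator: (0.1200)·(0.683457) = 0.082001
L = 0.259647/0.082001 = 3.1664

Final: 3.1664


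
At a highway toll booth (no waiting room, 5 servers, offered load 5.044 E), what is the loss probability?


B(c,a) = (a^c/c!) / Σ_{k=0}^{c} a^k/k!
a^5/5! = 27.207845
Σ terms (k=0..5): 1.00000 + 5.04400 + 12.72097 + 21.38819 + 26.97050 + 27.20784 = 94.331505
B = 27.207845/94.331505 = 0.288428

Final: 0.288428


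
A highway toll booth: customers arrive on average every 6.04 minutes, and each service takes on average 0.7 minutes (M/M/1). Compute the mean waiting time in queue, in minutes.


λ = 60/6.04 = 9.9338 /hr
μ = 60/0.7 = 85.7143 /hr
ρ = λ/μ = 9.9338/85.7143 = 0.1159
Wq = ρ/(μ−λ) = 0.1159/(85.7143−9.9338) = 0.001529 hr
In minutes: 0.001529·60 = 0.09176 min

Final: 0.09176 min


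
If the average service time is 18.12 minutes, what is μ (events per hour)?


μ = 1/(service time) in consistent units.
1 hour = 60 min, so μ = 60/18.12 = 3.3113 per hour

Final: 3.3113 /hr


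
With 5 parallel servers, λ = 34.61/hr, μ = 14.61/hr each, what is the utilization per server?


ρ = λ/(cμ) = 34.61/(5·14.61) = 34.61/73.05 = 0.4738

Final: 0.4738


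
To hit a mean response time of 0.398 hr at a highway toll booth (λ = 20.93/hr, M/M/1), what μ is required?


W = 1/(μ−λ) ⇒ μ − λ = 1/W = 1/0.398 = 2.5126
μ = λ + 1/W = 20.93 + 2.5126 = 23.4426 per hr

Final: 23.4426 /hr


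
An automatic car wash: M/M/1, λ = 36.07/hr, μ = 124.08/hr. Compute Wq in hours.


ρ = 36.07/124.08 = 0.2907
Wq = ρ/(μ−λ) = 0.2907/(124.08 − 36.07) = 0.2907/88.01 = 0.003303 hr

Final: 0.003303 hr


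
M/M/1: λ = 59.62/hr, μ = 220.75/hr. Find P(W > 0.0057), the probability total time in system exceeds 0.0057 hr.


W ~ Exponential(μ−λ) for M/M/1.
μ − λ = 220.75 − 59.62 = 161.1300
P(W > t) = e^{−(μ−λ)t} = e^{−0.9184} = 0.399141

Final: 0.399141


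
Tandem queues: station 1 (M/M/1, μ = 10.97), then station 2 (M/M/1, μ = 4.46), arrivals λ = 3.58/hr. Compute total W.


Each node sees arrival rate λ = 3.58/hr (tandem ⇒ throughput preserved).
W₁ = 1/(μ₁−λ) = 1/(10.97−3.58) = 0.13532 hr
W₂ = 1/(μ₂−λ) = 1/(4.46−3.58) = 1.13636 hr
W_total = W₁ + W₂ = 0.13532 + 1.13636 = 1.27168 hr

Final: 1.27168 hr


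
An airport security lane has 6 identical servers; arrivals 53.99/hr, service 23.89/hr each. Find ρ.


ρ = λ/(cμ) = 53.99/(6·23.89) = 53.99/143.34 = 0.3767

Final: 0.3767


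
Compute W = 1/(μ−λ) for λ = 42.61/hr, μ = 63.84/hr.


W = 1/(μ−λ) = 1/(63.84 − 42.61) = 1/21.23 = 0.04710 hr

Final: 0.04710 hr


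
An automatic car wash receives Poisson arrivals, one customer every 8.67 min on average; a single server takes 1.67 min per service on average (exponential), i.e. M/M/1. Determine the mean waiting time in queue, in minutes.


λ = 60/8.67 = 6.9204 /hr
μ = 60/1.67 = 35.9281 /hr
ρ = λ/μ = 6.9204/35.9281 = 0.1926
Wq = ρ/(μ−λ) = 0.1926/(35.9281−6.9204) = 0.006640 hr
In minutes: 0.006640·60 = 0.3984 min

Final: 0.3984 min


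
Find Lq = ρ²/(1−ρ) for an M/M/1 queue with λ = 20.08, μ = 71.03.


ρ = 20.08/71.03 = 0.2827
Lq = ρ²/(1−ρ) = 0.07992/0.7173 = 0.1114

Final: 0.1114


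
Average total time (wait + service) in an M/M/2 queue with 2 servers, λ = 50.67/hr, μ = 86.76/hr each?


a = 0.5840; ρ = 0.2920; P₀ = 0.547973
Lq = P₀·a^c·ρ/(c!(1−ρ)²) = 0.05444
Wq = Lq/λ = 0.05444/50.67 = 0.001074 hr
W = Wq + 1/μ = 0.001074 + 0.01153 = 0.01260 hr

Final: 0.01260 hr


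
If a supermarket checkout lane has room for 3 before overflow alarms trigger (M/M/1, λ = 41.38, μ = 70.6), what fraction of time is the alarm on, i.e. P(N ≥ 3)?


ρ = 41.38/70.6 = 0.5861
P(N ≥ n) = ρ^n = 0.5861^3 = 0.201353

Final: 0.201353


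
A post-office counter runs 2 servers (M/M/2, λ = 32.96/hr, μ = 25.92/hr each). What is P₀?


a = λ/μ = 32.96/25.92 = 1.2716; ρ = a/c = 0.6358
Σ_{k=0}^{1} a^k/k! (terms k=0..1) = 1.00000 + 1.27160 = 2.27160
Tail: a^2/(2!(1−ρ)) = 1.61698/(2·0.3642) = 2.21992
P₀ = 1/(2.27160 + 2.21992) = 1/4.49153 = 0.222642

Final: 0.222642


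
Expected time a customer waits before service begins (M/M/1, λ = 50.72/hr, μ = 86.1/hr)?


ρ = 50.72/86.1 = 0.5891
Wq = ρ/(μ−λ) = 0.5891/(86.1 − 50.72) = 0.5891/35.38 = 0.01665 hr

Final: 0.01665 hr


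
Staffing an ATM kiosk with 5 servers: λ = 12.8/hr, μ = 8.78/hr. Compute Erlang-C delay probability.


a = λ/μ = 1.4579; ρ = a/5 = 0.2916
P₀ = 0.232416 (from M/M/c formula)
C(c,a) = [a^c/(c!(1−ρ))]·P₀ = [6.58533/(120·0.7084)]·0.232416
= 0.07746·0.232416 = 0.018004

Final: 0.018004


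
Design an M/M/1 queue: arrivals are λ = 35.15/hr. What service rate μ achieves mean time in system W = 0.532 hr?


W = 1/(μ−λ) ⇒ μ − λ = 1/W = 1/0.532 = 1.8797
μ = λ + 1/W = 35.15 + 1.8797 = 37.0297 per hr

Final: 37.0297 /hr


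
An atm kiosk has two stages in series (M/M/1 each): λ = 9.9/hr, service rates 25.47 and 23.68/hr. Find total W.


Each node sees arrival rate λ = 9.9/hr (tandem ⇒ throughput preserved).
W₁ = 1/(μ₁−λ) = 1/(25.47−9.9) = 0.06423 hr
W₂ = 1/(μ₂−λ) = 1/(23.68−9.9) = 0.07257 hr
W_total = W₁ + W₂ = 0.06423 + 0.07257 = 0.13680 hr

Final: 0.13680 hr


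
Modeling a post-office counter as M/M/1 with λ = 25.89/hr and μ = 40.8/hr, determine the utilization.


ρ = λ/μ = 25.89/40.8 = 0.6346

Final: 0.6346


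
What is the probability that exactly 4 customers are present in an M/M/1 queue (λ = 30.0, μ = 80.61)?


ρ = 30.0/80.61 = 0.3722
P_n = (1−ρ)·ρ^n = (1 − 0.3722)·0.3722^4 = 0.6278·0.019184 = 0.012044

Final: 0.012044


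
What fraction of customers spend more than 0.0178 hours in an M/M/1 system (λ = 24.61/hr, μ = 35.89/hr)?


W ~ Exponential(μ−λ) for M/M/1.
μ − λ = 35.89 − 24.61 = 11.2800
P(W > t) = e^{−(μ−λ)t} = e^{−0.2008} = 0.818089

Final: 0.818089


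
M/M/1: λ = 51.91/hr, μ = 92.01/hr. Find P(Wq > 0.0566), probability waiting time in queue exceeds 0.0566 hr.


ρ = 51.91/92.01 = 0.5642
P(Wq > t) = ρ·e^{−(μ−λ)t} = 0.5642·e^{−2.2697}
= 0.5642·0.103347 = 0.058306

Final: 0.058306


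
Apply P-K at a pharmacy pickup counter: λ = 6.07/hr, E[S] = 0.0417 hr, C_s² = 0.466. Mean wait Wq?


ρ = λ·E[S] = 6.07·0.0417 = 0.2531
E[S²] = E[S]²(1+C_s²) = 0.0417²·(1+0.466) = 0.002549
Wq = λ·E[S²]/(2(1−ρ)) = 6.07·0.002549/(2·0.7469) = 0.01036 hr

Final: 0.01036 hr


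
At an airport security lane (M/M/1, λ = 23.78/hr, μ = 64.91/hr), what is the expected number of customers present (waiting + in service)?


ρ = λ/μ = 23.78/64.91 = 0.3664
L = ρ/(1−ρ) = 0.3664/(1 − 0.3664) = 0.3664/0.6336 = 0.5782

Final: 0.5782


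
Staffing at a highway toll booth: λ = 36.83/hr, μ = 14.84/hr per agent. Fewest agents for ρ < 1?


Stability requires cμ > λ ⇔ c > λ/μ.
λ/μ = 36.83/14.84 = 2.4818
Minimum integer c = ⌊2.4818⌋ + 1 = 3
Check: 3·14.84 = 44.52 > 36.83, while 2·14.84 = 29.68 ≤ 36.83

Final: 3 servers


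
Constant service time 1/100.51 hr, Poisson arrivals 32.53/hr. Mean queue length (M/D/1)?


ρ = 32.53/100.51 = 0.3236
M/D/1: Lq = ρ²/(2(1−ρ)) = 0.1047/(2·0.6764) = 0.07744

Final: 0.07744


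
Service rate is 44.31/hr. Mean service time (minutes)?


Mean service time = 1/μ = 1/44.31 hour = 0.02257 hour
In minutes: 0.02257 × 60 = 1.3541 min

Final: 1.3541 min


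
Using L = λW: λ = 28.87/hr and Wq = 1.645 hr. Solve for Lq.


Lq = λWq = 28.87·1.645 = 47.4912

Final: 47.4912


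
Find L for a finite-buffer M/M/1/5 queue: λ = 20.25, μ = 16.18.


ρ = 20.25/16.18 = 1.2515
L = ρ[1 − (K+1)ρ^K + Kρ^(K+1)] / [(1−ρ)(1−ρ^(K+1))]
Numerator: 1.2515·(1 − 6·3.070666 + 5·3.843077) = 2.242004
Denominator: (-0.2515)·(-2.843077) = 0.715162
L = 2.242004/0.715162 = 3.1350

Final: 3.1350


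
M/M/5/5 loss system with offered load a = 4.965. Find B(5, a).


B(c,a) = (a^c/c!) / Σ_{k=0}^{c} a^k/k!
a^5/5! = 25.142880
Σ terms (k=0..5): 1.00000 + 4.96500 + 12.32561 + 20.39889 + 25.32012 + 25.14288 = 89.152502
B = 25.142880/89.152502 = 0.282021

Final: 0.282021


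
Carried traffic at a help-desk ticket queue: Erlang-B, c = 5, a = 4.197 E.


B(5,4.197) = 0.216581 (Erlang-B)
Carried load = a(1 − B) = 4.197·(1 − 0.216581) = 4.197·0.783419 = 3.2880 E

Final: 3.2880 Erlangs


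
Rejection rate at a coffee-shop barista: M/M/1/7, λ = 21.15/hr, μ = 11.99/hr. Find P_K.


ρ = λ/μ = 21.15/11.99 = 1.7640
P_K = (1−ρ)ρ^K/(1−ρ^(K+1)) = (-0.7640·53.142052)/(1 − 93.740984)
= -40.598932/-92.740984 = 0.437767

Final: 0.437767


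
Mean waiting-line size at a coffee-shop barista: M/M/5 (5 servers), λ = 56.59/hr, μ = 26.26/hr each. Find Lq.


a = λ/μ = 2.1550; ρ = a/5 = 0.4310
P₀ = 0.114624
Lq = P₀·a^c·ρ / (c!·(1−ρ)²) = 0.114624·46.47558·0.4310/(120·0.32376)
= 0.05910

Final: 0.05910


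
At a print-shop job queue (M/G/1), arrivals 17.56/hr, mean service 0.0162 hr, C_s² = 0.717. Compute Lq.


ρ = λ·E[S] = 17.56·0.0162 = 0.2845
Lq = ρ²(1+C_s²)/(2(1−ρ)) = 0.08092·(1+0.717)/(2·0.7155)
= 0.08092·1.7170/1.4311 = 0.09709

Final: 0.09709


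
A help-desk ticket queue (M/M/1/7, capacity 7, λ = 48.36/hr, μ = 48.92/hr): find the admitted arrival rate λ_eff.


ρ = 0.9886; P_K = (1−ρ)ρ^7/(1−ρ^8) = 0.120021
λ_eff = λ(1 − P_K) = 48.36·(1 − 0.120021) = 48.36·0.879979 = 42.5558 /hr

Final: 42.5558 /hr


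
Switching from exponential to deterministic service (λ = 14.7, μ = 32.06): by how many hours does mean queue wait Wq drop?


ρ = 14.7/32.06 = 0.4585
Wq(M/M/1) = ρ/(μ−λ) = 0.4585/17.36 = 0.02641 hr
Wq(M/D/1) = ρ/(2(μ−λ)) = 0.01321 hr
Savings = 0.02641 − 0.01321 = 0.01321 hr

Final: 0.01321 hr


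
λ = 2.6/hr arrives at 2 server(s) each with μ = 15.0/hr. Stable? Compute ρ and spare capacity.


Total capacity cμ = 2·15.0 = 30.00/hr
ρ = λ/(cμ) = 2.6/30.00 = 0.08667
Stable ⇔ ρ < 1: YES
Spare capacity = cμ − λ = 30.00 − 2.6 = 27.40/hr

Final: ρ = 0.08667; stable; margin = 27.40/hr


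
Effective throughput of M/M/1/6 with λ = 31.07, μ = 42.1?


ρ = 0.7380; P_K = (1−ρ)ρ^6/(1−ρ^7) = 0.048061
λ_eff = λ(1 − P_K) = 31.07·(1 − 0.048061) = 31.07·0.951939 = 29.5768 /hr

Final: 29.5768 /hr


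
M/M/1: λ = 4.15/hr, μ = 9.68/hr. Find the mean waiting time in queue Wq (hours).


ρ = 4.15/9.68 = 0.4287
Wq = ρ/(μ−λ) = 0.4287/(9.68 − 4.15) = 0.4287/5.53 = 0.07753 hr

Final: 0.07753 hr


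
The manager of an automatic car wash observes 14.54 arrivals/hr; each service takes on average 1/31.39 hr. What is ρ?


ρ = λ/μ = 14.54/31.39 = 0.4632

Final: 0.4632


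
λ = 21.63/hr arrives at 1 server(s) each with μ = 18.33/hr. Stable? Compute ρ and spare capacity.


Total capacity cμ = 1·18.33 = 18.33/hr
ρ = λ/(cμ) = 21.63/18.33 = 1.1800
Stable ⇔ ρ < 1: NO
Spare capacity = cμ − λ = 18.33 − 21.63 = -3.30/hr

Final: ρ = 1.1800; unstable; margin = -3.30/hr


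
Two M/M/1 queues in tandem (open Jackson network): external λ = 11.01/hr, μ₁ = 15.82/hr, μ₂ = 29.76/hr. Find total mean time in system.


Each node sees arrival rate λ = 11.01/hr (tandem ⇒ throughput preserved).
W₁ = 1/(μ₁−λ) = 1/(15.82−11.01) = 0.20790 hr
W₂ = 1/(μ₂−λ) = 1/(29.76−11.01) = 0.05333 hr
W_total = W₁ + W₂ = 0.20790 + 0.05333 = 0.26123 hr

Final: 0.26123 hr


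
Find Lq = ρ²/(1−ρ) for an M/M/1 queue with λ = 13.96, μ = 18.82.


ρ = 13.96/18.82 = 0.7418
Lq = ρ²/(1−ρ) = 0.5502/0.2582 = 2.1307

Final: 2.1307


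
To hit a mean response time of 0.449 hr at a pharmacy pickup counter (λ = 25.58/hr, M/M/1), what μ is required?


W = 1/(μ−λ) ⇒ μ − λ = 1/W = 1/0.449 = 2.2272
μ = λ + 1/W = 25.58 + 2.2272 = 27.8072 per hr

Final: 27.8072 /hr


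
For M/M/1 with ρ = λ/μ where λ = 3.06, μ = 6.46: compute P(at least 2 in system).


ρ = 3.06/6.46 = 0.4737
P(N ≥ n) = ρ^n = 0.4737^2 = 0.224377

Final: 0.224377


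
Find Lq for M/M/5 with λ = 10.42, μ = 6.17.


a = λ/μ = 1.6888; ρ = a/5 = 0.3378
P₀ = 0.184181
Lq = P₀·a^c·ρ / (c!·(1−ρ)²) = 0.184181·13.73766·0.3378/(120·0.43856)
= 0.01624

Final: 0.01624


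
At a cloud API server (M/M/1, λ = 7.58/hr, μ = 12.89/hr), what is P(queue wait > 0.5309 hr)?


ρ = 7.58/12.89 = 0.5881
P(Wq > t) = ρ·e^{−(μ−λ)t} = 0.5881·e^{−2.8191}
= 0.5881·0.059661 = 0.035084

Final: 0.035084


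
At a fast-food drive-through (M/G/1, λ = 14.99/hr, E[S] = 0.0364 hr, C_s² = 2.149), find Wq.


ρ = λ·E[S] = 14.99·0.0364 = 0.5456
E[S²] = E[S]²(1+C_s²) = 0.0364²·(1+2.149) = 0.004172
Wq = λ·E[S²]/(2(1−ρ)) = 14.99·0.004172/(2·0.4544) = 0.06882 hr

Final: 0.06882 hr


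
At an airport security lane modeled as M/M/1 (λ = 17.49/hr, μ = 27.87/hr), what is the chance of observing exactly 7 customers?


ρ = 17.49/27.87 = 0.6276
P_n = (1−ρ)·ρ^n = (1 − 0.6276)·0.6276^7 = 0.3724·0.038333 = 0.014277

Final: 0.014277


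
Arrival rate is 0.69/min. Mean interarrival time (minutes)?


Mean interarrival time = 1/λ = 1/0.69 minute = 1.44928 minute
In minutes: 1.44928 × 1 = 1.4493 min

Final: 1.4493 min


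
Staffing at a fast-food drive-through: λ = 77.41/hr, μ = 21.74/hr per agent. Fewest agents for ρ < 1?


Stability requires cμ > λ ⇔ c > λ/μ.
λ/μ = 77.41/21.74 = 3.5607
Minimum integer c = ⌊3.5607⌋ + 1 = 4
Check: 4·21.74 = 86.96 > 77.41, while 3·21.74 = 65.22 ≤ 77.41

Final: 4 servers


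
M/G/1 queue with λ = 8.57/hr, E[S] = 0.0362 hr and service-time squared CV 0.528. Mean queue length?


ρ = λ·E[S] = 8.57·0.0362 = 0.3102
Lq = ρ²(1+C_s²)/(2(1−ρ)) = 0.09625·(1+0.528)/(2·0.6898)
= 0.09625·1.5280/1.3795 = 0.10660

Final: 0.10660


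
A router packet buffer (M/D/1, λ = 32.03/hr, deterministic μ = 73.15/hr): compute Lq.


ρ = 32.03/73.15 = 0.4379
M/D/1: Lq = ρ²/(2(1−ρ)) = 0.1917/(2·0.5621) = 0.17054

Final: 0.17054


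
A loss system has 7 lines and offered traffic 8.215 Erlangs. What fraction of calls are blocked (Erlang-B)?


B(c,a) = (a^c/c!) / Σ_{k=0}^{c} a^k/k!
a^7/7! = 500.982364
Σ terms (k=0..7): 1.00000 + 8.21500 + 33.74311 + 92.39989 + 189.76627 + 311.78599 + 426.88698 + 500.98236 = 1564.779609
B = 500.982364/1564.779609 = 0.320162

Final: 0.320162


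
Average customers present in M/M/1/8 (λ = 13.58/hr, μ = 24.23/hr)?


ρ = 13.58/24.23 = 0.5605
L = ρ[1 − (K+1)ρ^K + Kρ^(K+1)] / [(1−ρ)(1−ρ^(K+1))]
Numerator: 0.5605·(1 − 9·0.009736 + 8·0.005457) = 0.535819
Denominator: (0.4395)·(0.994543) = 0.437139
L = 0.535819/0.437139 = 1.2257

Final: 1.2257


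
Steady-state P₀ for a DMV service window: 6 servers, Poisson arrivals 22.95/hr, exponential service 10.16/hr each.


a = λ/μ = 22.95/10.16 = 2.2589; ρ = a/c = 0.3765
Σ_{k=0}^{5} a^k/k! (terms k=0..5) = 1.00000 + 2.25886 + 2.55122 + 1.92095 + 1.08479 + 0.49008 = 9.30589
Tail: a^6/(6!(1−ρ)) = 132.84154/(720·0.6235) = 0.29590
P₀ = 1/(9.30589 + 0.29590) = 1/9.60179 = 0.104147

Final: 0.104147


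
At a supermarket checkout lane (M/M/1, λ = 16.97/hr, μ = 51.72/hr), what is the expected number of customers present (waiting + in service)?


ρ = λ/μ = 16.97/51.72 = 0.3281
L = ρ/(1−ρ) = 0.3281/(1 − 0.3281) = 0.3281/0.6719 = 0.4883

Final: 0.4883


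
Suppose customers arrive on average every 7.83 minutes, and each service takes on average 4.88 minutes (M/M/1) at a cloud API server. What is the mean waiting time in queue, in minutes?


λ = 60/7.83 = 7.6628 /hr
μ = 60/4.88 = 12.2951 /hr
ρ = λ/μ = 7.6628/12.2951 = 0.6232
Wq = ρ/(μ−λ) = 0.6232/(12.2951−7.6628) = 0.13454 hr
In minutes: 0.13454·60 = 8.073 min

Final: 8.073 min


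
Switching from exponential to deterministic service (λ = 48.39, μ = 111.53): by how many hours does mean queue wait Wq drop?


ρ = 48.39/111.53 = 0.4339
Wq(M/M/1) = ρ/(μ−λ) = 0.4339/63.14 = 0.006872 hr
Wq(M/D/1) = ρ/(2(μ−λ)) = 0.003436 hr
Savings = 0.006872 − 0.003436 = 0.003436 hr

Final: 0.003436 hr


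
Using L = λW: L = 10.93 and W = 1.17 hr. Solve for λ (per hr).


λ = L/W = 10.93/1.17 = 9.3419 /hr

Final: 9.3419 /hr


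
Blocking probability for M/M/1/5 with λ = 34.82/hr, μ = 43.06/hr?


ρ = λ/μ = 34.82/43.06 = 0.8086
P_K = (1−ρ)ρ^K/(1−ρ^(K+1)) = (0.1914·0.345759)/(1 − 0.279594)
= 0.066165/0.720406 = 0.091844

Final: 0.091844


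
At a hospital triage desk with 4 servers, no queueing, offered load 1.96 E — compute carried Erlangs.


B(4,1.96) = 0.091090 (Erlang-B)
Carried load = a(1 − B) = 1.96·(1 − 0.091090) = 1.96·0.908910 = 1.7815 E

Final: 1.7815 Erlangs


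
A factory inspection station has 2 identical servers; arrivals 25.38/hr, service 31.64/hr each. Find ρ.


ρ = λ/(cμ) = 25.38/(2·31.64) = 25.38/63.28 = 0.4011

Final: 0.4011


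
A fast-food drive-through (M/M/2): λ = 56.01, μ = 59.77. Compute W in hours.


a = 0.9371; ρ = 0.4685; P₀ = 0.361891
Lq = P₀·a^c·ρ/(c!(1−ρ)²) = 0.26359
Wq = Lq/λ = 0.26359/56.01 = 0.004706 hr
W = Wq + 1/μ = 0.004706 + 0.01673 = 0.02144 hr

Final: 0.02144 hr


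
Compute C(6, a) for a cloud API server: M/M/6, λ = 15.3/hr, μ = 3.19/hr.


a = λ/μ = 4.7962; ρ = a/6 = 0.7994
P₀ = 0.006129 (from M/M/c formula)
C(c,a) = [a^c/(c!(1−ρ))]·P₀ = [12173.19241/(720·0.2006)]·0.006129
= 84.27188·0.006129 = 0.516503

Final: 0.516503


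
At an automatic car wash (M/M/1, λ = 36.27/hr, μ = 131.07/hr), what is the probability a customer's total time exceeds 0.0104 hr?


W ~ Exponential(μ−λ) for M/M/1.
μ − λ = 131.07 − 36.27 = 94.8000
P(W > t) = e^{−(μ−λ)t} = e^{−0.9859} = 0.373096

Final: 0.373096


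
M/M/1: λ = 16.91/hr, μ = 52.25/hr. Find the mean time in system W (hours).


W = 1/(μ−λ) = 1/(52.25 − 16.91) = 1/35.34 = 0.02830 hr

Final: 0.02830 hr


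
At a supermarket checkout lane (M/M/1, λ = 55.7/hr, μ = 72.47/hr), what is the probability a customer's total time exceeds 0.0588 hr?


W ~ Exponential(μ−λ) for M/M/1.
μ − λ = 72.47 − 55.7 = 16.7700
P(W > t) = e^{−(μ−λ)t} = e^{−0.9861} = 0.373038

Final: 0.373038


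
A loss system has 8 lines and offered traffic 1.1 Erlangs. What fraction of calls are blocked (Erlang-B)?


B(c,a) = (a^c/c!) / Σ_{k=0}^{c} a^k/k!
a^8/8! = 0.00005316
Σ terms (k=0..8): 1.00000 + 1.10000 + 0.60500 + 0.22183 + 0.06100 + 0.01342 + 0.002461 + 0.0003867 + 0.00005316 = 3.004159
B = 0.00005316/3.004159 = 0.00001770

Final: 0.00001770


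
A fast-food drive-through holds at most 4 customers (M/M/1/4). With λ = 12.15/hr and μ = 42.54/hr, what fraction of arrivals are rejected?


ρ = λ/μ = 12.15/42.54 = 0.2856
P_K = (1−ρ)ρ^K/(1−ρ^(K+1)) = (0.7144·0.006654)/(1 − 0.001901)
= 0.004754/0.998099 = 0.004763

Final: 0.004763


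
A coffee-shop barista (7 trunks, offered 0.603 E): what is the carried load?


B(7,0.603) = 0.000003147 (Erlang-B)
Carried load = a(1 − B) = 0.603·(1 − 0.000003147) = 0.603·0.999997 = 0.6030 E

Final: 0.6030 Erlangs


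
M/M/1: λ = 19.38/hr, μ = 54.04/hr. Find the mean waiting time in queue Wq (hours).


ρ = 19.38/54.04 = 0.3586
Wq = ρ/(μ−λ) = 0.3586/(54.04 − 19.38) = 0.3586/34.66 = 0.01035 hr

Final: 0.01035 hr


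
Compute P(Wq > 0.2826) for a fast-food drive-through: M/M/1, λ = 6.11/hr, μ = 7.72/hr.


ρ = 6.11/7.72 = 0.7915
P(Wq > t) = ρ·e^{−(μ−λ)t} = 0.7915·e^{−0.4550}
= 0.7915·0.634457 = 0.502141

Final: 0.502141


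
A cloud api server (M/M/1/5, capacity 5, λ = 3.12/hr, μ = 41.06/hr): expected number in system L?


ρ = 3.12/41.06 = 0.07599
L = ρ[1 − (K+1)ρ^K + Kρ^(K+1)] / [(1−ρ)(1−ρ^(K+1))]
Numerator: 0.07599·(1 − 6·0.000002533 + 5·0.0000001925) = 0.075985
Denominator: (0.9240)·(1.000000) = 0.924013
L = 0.075985/0.924013 = 0.08223

Final: 0.08223


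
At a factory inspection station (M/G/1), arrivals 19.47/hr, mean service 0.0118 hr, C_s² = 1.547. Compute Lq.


ρ = λ·E[S] = 19.47·0.0118 = 0.2297
Lq = ρ²(1+C_s²)/(2(1−ρ)) = 0.05278·(1+1.547)/(2·0.7703)
= 0.05278·2.5470/1.5405 = 0.08727

Final: 0.08727


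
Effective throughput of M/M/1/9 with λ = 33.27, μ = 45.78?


ρ = 0.7267; P_K = (1−ρ)ρ^9/(1−ρ^10) = 0.016114
λ_eff = λ(1 − P_K) = 33.27·(1 − 0.016114) = 33.27·0.983886 = 32.7339 /hr

Final: 32.7339 /hr


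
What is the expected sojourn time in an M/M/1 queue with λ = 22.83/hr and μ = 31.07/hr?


W = 1/(μ−λ) = 1/(31.07 − 22.83) = 1/8.24 = 0.1214 hr

Final: 0.1214 hr


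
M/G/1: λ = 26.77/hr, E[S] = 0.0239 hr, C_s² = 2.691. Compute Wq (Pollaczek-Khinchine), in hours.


ρ = λ·E[S] = 26.77·0.0239 = 0.6398
E[S²] = E[S]²(1+C_s²) = 0.0239²·(1+2.691) = 0.002108
Wq = λ·E[S²]/(2(1−ρ)) = 26.77·0.002108/(2·0.3602) = 0.07835 hr

Final: 0.07835 hr


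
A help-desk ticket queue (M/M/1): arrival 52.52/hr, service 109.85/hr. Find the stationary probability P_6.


ρ = 52.52/109.85 = 0.4781
P_n = (1−ρ)·ρ^n = (1 − 0.4781)·0.4781^6 = 0.5219·0.011944 = 0.006233

Final: 0.006233


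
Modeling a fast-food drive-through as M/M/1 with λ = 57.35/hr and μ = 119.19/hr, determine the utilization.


ρ = λ/μ = 57.35/119.19 = 0.4812

Final: 0.4812


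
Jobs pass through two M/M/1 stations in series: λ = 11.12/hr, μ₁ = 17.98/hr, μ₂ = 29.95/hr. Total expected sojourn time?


Each node sees arrival rate λ = 11.12/hr (tandem ⇒ throughput preserved).
W₁ = 1/(μ₁−λ) = 1/(17.98−11.12) = 0.14577 hr
W₂ = 1/(μ₂−λ) = 1/(29.95−11.12) = 0.05311 hr
W_total = W₁ + W₂ = 0.14577 + 0.05311 = 0.19888 hr

Final: 0.19888 hr


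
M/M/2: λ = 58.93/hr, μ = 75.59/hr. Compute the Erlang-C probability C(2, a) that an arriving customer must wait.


a = λ/μ = 0.7796; ρ = a/2 = 0.3898
P₀ = 0.439056 (from M/M/c formula)
C(c,a) = [a^c/(c!(1−ρ))]·P₀ = [0.60778/(2·0.6102)]·0.439056
= 0.49801·0.439056 = 0.218656

Final: 0.218656


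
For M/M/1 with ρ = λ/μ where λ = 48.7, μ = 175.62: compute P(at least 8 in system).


ρ = 48.7/175.62 = 0.2773
P(N ≥ n) = ρ^n = 0.2773^8 = 0.00003497

Final: 0.00003497


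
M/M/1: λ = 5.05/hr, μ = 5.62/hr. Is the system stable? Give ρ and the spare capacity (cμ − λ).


Total capacity cμ = 1·5.62 = 5.62/hr
ρ = λ/(cμ) = 5.05/5.62 = 0.8986
Stable ⇔ ρ < 1: YES
Spare capacity = cμ − λ = 5.62 − 5.05 = 0.57/hr

Final: ρ = 0.8986; stable; margin = 0.57/hr


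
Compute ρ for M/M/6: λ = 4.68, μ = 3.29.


ρ = λ/(cμ) = 4.68/(6·3.29) = 4.68/19.74 = 0.2371

Final: 0.2371


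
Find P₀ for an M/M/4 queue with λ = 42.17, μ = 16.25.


a = λ/μ = 42.17/16.25 = 2.5951; ρ = a/c = 0.6488
Σ_{k=0}^{3} a^k/k! (terms k=0..3) = 1.00000 + 2.59508 + 3.36721 + 2.91272 = 9.87501
Tail: a^4/(4!(1−ρ)) = 45.35247/(24·0.3512) = 5.38018
P₀ = 1/(9.87501 + 5.38018) = 1/15.25520 = 0.065551

Final: 0.065551


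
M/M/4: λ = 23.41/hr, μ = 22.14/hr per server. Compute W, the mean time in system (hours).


a = 1.0574; ρ = 0.2643; P₀ = 0.346718
Lq = P₀·a^c·ρ/(c!(1−ρ)²) = 0.008820
Wq = Lq/λ = 0.008820/23.41 = 0.0003768 hr
W = Wq + 1/μ = 0.0003768 + 0.04517 = 0.04554 hr

Final: 0.04554 hr


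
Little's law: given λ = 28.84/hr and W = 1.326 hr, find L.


L = λW = 28.84·1.326 = 38.2418

Final: 38.2418


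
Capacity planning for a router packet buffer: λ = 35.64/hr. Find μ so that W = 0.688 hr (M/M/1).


W = 1/(μ−λ) ⇒ μ − λ = 1/W = 1/0.688 = 1.4535
μ = λ + 1/W = 35.64 + 1.4535 = 37.0935 per hr

Final: 37.0935 /hr


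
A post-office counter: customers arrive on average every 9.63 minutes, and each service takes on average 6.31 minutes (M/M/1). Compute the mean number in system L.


λ = 60/9.63 = 6.2305 /hr
μ = 60/6.31 = 9.5087 /hr
ρ = λ/μ = 6.2305/9.5087 = 0.6552
L = ρ/(1−ρ) = 0.6552/0.3448 = 1.9006

Final: 1.9006


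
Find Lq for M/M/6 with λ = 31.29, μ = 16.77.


a = λ/μ = 1.8658; ρ = a/6 = 0.3110
P₀ = 0.154618
Lq = P₀·a^c·ρ / (c!·(1−ρ)²) = 0.154618·42.19248·0.3110/(720·0.47476)
= 0.005935

Final: 0.005935


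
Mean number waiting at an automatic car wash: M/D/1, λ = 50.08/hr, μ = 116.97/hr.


ρ = 50.08/116.97 = 0.4281
M/D/1: Lq = ρ²/(2(1−ρ)) = 0.1833/(2·0.5719) = 0.16027

Final: 0.16027


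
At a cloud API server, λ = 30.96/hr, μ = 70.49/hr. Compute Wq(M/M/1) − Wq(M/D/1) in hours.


ρ = 30.96/70.49 = 0.4392
Wq(M/M/1) = ρ/(μ−λ) = 0.4392/39.53 = 0.01111 hr
Wq(M/D/1) = ρ/(2(μ−λ)) = 0.005555 hr
Savings = 0.01111 − 0.005555 = 0.005555 hr

Final: 0.005555 hr


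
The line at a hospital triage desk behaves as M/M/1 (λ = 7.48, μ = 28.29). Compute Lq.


ρ = 7.48/28.29 = 0.2644
Lq = ρ²/(1−ρ) = 0.06991/0.7356 = 0.09504

Final: 0.09504


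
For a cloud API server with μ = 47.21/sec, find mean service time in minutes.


Mean service time = 1/μ = 1/47.21 second = 0.02118 second
In minutes: 0.02118 × 0.0166667 = 0.0003530 min

Final: 0.0003530 min


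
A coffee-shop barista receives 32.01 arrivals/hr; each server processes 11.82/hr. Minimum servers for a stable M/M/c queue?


Stability requires cμ > λ ⇔ c > λ/μ.
λ/μ = 32.01/11.82 = 2.7081
Minimum integer c = ⌊2.7081⌋ + 1 = 3
Check: 3·11.82 = 35.46 > 32.01, while 2·11.82 = 23.64 ≤ 32.01

Final: 3 servers


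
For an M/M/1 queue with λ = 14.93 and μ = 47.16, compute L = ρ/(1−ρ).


ρ = λ/μ = 14.93/47.16 = 0.3166
L = ρ/(1−ρ) = 0.3166/(1 − 0.3166) = 0.3166/0.6834 = 0.4632

Final: 0.4632


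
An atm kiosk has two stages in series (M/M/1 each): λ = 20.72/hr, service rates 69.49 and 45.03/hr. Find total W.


Each node sees arrival rate λ = 20.72/hr (tandem ⇒ throughput preserved).
W₁ = 1/(μ₁−λ) = 1/(69.49−20.72) = 0.02050 hr
W₂ = 1/(μ₂−λ) = 1/(45.03−20.72) = 0.04114 hr
W_total = W₁ + W₂ = 0.02050 + 0.04114 = 0.06164 hr

Final: 0.06164 hr


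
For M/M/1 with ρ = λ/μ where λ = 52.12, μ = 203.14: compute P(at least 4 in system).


ρ = 52.12/203.14 = 0.2566
P(N ≥ n) = ρ^n = 0.2566^4 = 0.004333

Final: 0.004333


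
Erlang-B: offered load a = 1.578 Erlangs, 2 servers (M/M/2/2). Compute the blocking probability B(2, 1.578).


B(c,a) = (a^c/c!) / Σ_{k=0}^{c} a^k/k!
a^2/2! = 1.245042
Σ terms (k=0..2): 1.00000 + 1.57800 + 1.24504 = 3.823042
B = 1.245042/3.823042 = 0.325668

Final: 0.325668


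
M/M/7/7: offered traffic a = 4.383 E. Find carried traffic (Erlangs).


B(7,4.383) = 0.083441 (Erlang-B)
Carried load = a(1 − B) = 4.383·(1 − 0.083441) = 4.383·0.916559 = 4.0173 E

Final: 4.0173 Erlangs


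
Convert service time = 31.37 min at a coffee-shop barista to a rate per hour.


μ = 1/(service time) in consistent units.
1 hour = 60 min, so μ = 60/31.37 = 1.9127 per hour

Final: 1.9127 /hr


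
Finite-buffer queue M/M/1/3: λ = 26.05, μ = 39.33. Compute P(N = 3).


ρ = λ/μ = 26.05/39.33 = 0.6623
P_K = (1−ρ)ρ^K/(1−ρ^(K+1)) = (0.3377·0.290570)/(1 − 0.192458)
= 0.098113/0.807542 = 0.121495

Final: 0.121495


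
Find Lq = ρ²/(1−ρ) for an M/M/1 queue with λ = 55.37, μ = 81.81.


ρ = 55.37/81.81 = 0.6768
Lq = ρ²/(1−ρ) = 0.4581/0.3232 = 1.4174

Final: 1.4174


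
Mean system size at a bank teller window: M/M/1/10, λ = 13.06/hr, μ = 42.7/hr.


ρ = 13.06/42.7 = 0.3059
L = ρ[1 − (K+1)ρ^K + Kρ^(K+1)] / [(1−ρ)(1−ρ^(K+1))]
Numerator: 0.3059·(1 − 11·0.000007164 + 10·0.000002191) = 0.305837
Denominator: (0.6941)·(0.999998) = 0.694144
L = 0.305837/0.694144 = 0.4406

Final: 0.4406


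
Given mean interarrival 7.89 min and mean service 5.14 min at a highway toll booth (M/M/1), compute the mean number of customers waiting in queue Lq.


λ = 60/7.89 = 7.6046 /hr
μ = 60/5.14 = 11.6732 /hr
ρ = λ/μ = 7.6046/11.6732 = 0.6515
Lq = ρ²/(1−ρ) = 0.4244/0.3485 = 1.2176

Final: 1.2176


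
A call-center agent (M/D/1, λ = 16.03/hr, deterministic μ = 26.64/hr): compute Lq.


ρ = 16.03/26.64 = 0.6017
M/D/1: Lq = ρ²/(2(1−ρ)) = 0.3621/(2·0.3983) = 0.45456

Final: 0.45456


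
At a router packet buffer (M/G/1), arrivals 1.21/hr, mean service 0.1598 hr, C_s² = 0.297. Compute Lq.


ρ = λ·E[S] = 1.21·0.1598 = 0.1934
Lq = ρ²(1+C_s²)/(2(1−ρ)) = 0.03739·(1+0.297)/(2·0.8066)
= 0.03739·1.2970/1.6133 = 0.03006

Final: 0.03006


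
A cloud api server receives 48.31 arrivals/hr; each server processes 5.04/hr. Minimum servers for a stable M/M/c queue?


Stability requires cμ > λ ⇔ c > λ/μ.
λ/μ = 48.31/5.04 = 9.5853
Minimum integer c = ⌊9.5853⌋ + 1 = 10
Check: 10·5.04 = 50.40 > 48.31, while 9·5.04 = 45.36 ≤ 48.31

Final: 10 servers


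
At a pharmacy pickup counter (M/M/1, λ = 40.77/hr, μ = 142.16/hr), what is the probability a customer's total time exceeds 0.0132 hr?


W ~ Exponential(μ−λ) for M/M/1.
μ − λ = 142.16 − 40.77 = 101.3900
P(W > t) = e^{−(μ−λ)t} = e^{−1.3383} = 0.262279

Final: 0.262279
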